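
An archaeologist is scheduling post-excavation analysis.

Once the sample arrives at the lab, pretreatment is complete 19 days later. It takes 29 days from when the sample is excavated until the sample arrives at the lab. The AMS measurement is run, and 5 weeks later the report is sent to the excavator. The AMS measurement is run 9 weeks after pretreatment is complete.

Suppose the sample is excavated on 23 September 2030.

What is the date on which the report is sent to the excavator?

16 February 2031

The sample is excavated: Sep 23, 2030.
The sample arrives at the lab: Sep 23, 2030 + 29 days = Oct 22, 2030.
Pretreatment is complete: Oct 22, 2030 + 19 days = Nov 10, 2030.
The AMS measurement is run: Nov 10, 2030 + 9 weeks = Jan 12, 2031.
The report is sent to the excavator: Jan 12, 2031 + 5 weeks = Feb 16, 2031.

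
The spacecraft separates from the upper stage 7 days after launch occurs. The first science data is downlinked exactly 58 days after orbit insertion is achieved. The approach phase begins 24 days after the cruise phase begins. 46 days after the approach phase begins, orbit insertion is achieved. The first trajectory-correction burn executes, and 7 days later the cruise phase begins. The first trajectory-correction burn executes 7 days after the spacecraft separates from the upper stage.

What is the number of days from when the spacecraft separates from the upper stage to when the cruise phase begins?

14 days

Causal path: the spacecraft separates from the upper stage → the first trajectory-correction burn executes → the cruise phase begins.
Total delay along the path: 7 + 7 = 14 days.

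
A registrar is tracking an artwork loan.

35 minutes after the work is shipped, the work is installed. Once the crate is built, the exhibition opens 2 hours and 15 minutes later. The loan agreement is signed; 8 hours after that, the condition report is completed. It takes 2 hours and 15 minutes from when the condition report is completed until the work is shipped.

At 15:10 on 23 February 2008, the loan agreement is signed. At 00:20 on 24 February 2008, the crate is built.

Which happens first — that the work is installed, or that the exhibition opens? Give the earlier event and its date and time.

The work is installed — 02:00 on 24 February 2008

The loan agreement is signed: 15:10 Feb 23, 2008.
The condition report is completed: 15:10 Feb 23, 2008 + 8h = 23:10 Feb 23, 2008.
The work is shipped: 23:10 Feb 23, 2008 + 2h15m = 01:25 Feb 24, 2008.
The work is installed: 01:25 Feb 24, 2008 + 35m = 02:00 Feb 24, 2008.
The crate is built: 00:20 Feb 24, 2008.
The exhibition opens: 00:20 Feb 24, 2008 + 2h15m = 02:35 Feb 24, 2008.
Comparing: the work is installed at 02:00 Feb 24, 2008 vs the exhibition opens at 02:35 Feb 24, 2008. Earlier: the work is installed.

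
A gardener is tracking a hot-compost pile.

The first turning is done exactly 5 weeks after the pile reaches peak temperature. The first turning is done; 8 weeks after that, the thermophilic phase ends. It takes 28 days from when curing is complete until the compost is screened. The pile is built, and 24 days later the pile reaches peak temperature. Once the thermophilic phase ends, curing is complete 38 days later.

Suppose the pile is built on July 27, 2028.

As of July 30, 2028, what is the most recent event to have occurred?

The pile is built: Jul 27, 2028.
The pile reaches peak temperature: Jul 27, 2028 + 24 days = Aug 20, 2028.
The first turning is done: Aug 20, 2028 + 5 weeks = Sep 24, 2028.
The thermophilic phase ends: Sep 24, 2028 + 8 weeks = Nov 19, 2028.
Curing is complete: Nov 19, 2028 + 38 days = Dec 27, 2028.
The compost is screened: Dec 27, 2028 + 28 days = Jan 24, 2029.
Jul 30, 2028 falls between when the pile is built (Jul 27, 2028) and when the pile reaches peak temperature (Aug 20, 2028).

The pile is built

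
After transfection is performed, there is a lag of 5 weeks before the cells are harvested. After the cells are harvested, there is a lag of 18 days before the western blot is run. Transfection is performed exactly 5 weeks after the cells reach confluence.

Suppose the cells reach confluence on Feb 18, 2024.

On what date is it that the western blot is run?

The cells reach confluence: Feb 18, 2024.
Transfection is performed: Feb 18, 2024 + 5 weeks = Mar 24, 2024.
The cells are harvested: Mar 24, 2024 + 5 weeks = Apr 28, 2024.
The western blot is run: Apr 28, 2024 + 18 days = May 16, 2024.

May 16, 2024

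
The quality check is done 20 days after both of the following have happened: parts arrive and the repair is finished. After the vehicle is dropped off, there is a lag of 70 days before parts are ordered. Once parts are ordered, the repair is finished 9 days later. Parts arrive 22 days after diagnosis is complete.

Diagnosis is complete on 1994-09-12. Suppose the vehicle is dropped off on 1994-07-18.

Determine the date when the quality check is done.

Diagnosis is complete: Sep 12, 1994.
Parts arrive: Sep 12, 1994 + 22 days = Oct 4, 1994.
The vehicle is dropped off: Jul 18, 1994.
Parts are ordered: Jul 18, 1994 + 70 days = Sep 26, 1994.
The repair is finished: Sep 26, 1994 + 9 days = Oct 5, 1994.
Both prerequisites met — parts arrive (Oct 4, 1994), the repair is finished (Oct 5, 1994); the later is Oct 5, 1994.
The quality check is done: Oct 5, 1994 + 20 days = Oct 25, 1994.

1994-10-25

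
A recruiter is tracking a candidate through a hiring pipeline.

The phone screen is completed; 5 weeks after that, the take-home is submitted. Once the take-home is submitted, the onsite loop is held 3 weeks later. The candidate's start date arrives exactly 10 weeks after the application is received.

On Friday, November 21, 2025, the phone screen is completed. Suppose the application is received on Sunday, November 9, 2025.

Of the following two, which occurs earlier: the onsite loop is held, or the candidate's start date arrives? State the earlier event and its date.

The onsite loop is held — Friday, January 16, 2026

The phone screen is completed: Nov 21, 2025.
The take-home is submitted: Nov 21, 2025 + 5 weeks = Dec 26, 2025.
The onsite loop is held: Dec 26, 2025 + 3 weeks = Jan 16, 2026.
The application is received: Nov 9, 2025.
The candidate's start date arrives: Nov 9, 2025 + 10 weeks = Jan 18, 2026.
Comparing: the onsite loop is held on Jan 16, 2026 vs the candidate's start date arrives on Jan 18, 2026. Earlier: the onsite loop is held.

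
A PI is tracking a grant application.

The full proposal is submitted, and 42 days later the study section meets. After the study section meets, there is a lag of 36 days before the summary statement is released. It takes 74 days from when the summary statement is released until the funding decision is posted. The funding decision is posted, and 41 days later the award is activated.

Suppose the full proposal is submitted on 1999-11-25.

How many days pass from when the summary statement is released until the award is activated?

Causal path: the summary statement is released → the funding decision is posted → the award is activated.
Total delay along the path: 74 + 41 = 115 days.

115 days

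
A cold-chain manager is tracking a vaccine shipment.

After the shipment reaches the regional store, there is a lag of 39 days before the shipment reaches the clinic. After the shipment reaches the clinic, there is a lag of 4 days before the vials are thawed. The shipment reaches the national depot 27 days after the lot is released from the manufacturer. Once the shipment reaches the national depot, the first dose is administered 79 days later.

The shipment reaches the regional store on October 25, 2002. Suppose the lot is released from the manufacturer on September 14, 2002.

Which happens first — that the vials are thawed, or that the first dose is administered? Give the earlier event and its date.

The vials are thawed — December 7, 2002

The shipment reaches the regional store: Oct 25, 2002.
The shipment reaches the clinic: Oct 25, 2002 + 39 days = Dec 3, 2002.
The vials are thawed: Dec 3, 2002 + 4 days = Dec 7, 2002.
The lot is released from the manufacturer: Sep 14, 2002.
The shipment reaches the national depot: Sep 14, 2002 + 27 days = Oct 11, 2002.
The first dose is administered: Oct 11, 2002 + 79 days = Dec 29, 2002.
Comparing: the vials are thawed on Dec 7, 2002 vs the first dose is administered on Dec 29, 2002. Earlier: the vials are thawed.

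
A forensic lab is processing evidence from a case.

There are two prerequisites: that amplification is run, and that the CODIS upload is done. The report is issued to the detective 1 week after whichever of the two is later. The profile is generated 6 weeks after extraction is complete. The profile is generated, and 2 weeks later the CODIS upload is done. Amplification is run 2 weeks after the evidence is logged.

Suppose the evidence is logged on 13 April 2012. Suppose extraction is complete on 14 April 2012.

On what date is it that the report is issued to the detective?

The evidence is logged: Apr 13, 2012.
Amplification is run: Apr 13, 2012 + 2 weeks = Apr 27, 2012.
Extraction is complete: Apr 14, 2012.
The profile is generated: Apr 14, 2012 + 6 weeks = May 26, 2012.
The CODIS upload is done: May 26, 2012 + 2 weeks = Jun 9, 2012.
Both prerequisites met — amplification is run (Apr 27, 2012), the CODIS upload is done (Jun 9, 2012); the later is Jun 9, 2012.
The report is issued to the detective: Jun 9, 2012 + 1 week = Jun 16, 2012.

16 June 2012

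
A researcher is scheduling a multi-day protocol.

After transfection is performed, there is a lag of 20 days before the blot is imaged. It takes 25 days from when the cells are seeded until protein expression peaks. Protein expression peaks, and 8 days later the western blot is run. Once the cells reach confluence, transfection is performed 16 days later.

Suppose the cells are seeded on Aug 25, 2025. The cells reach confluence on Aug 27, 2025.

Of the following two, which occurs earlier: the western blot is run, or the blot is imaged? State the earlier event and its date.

The cells are seeded: Aug 25, 2025.
Protein expression peaks: Aug 25, 2025 + 25 days = Sep 19, 2025.
The western blot is run: Sep 19, 2025 + 8 days = Sep 27, 2025.
The cells reach confluence: Aug 27, 2025.
Transfection is performed: Aug 27, 2025 + 16 days = Sep 12, 2025.
The blot is imaged: Sep 12, 2025 + 20 days = Oct 2, 2025.
Comparing: the western blot is run on Sep 27, 2025 vs the blot is imaged on Oct 2, 2025. Earlier: the western blot is run.

The western blot is run — Sep 27, 2025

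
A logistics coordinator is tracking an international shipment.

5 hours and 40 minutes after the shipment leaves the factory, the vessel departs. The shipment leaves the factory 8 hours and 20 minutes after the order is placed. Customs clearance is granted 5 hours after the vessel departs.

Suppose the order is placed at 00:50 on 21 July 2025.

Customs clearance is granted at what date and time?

19:50 on 21 July 2025

The order is placed: 00:50 Jul 21, 2025.
The shipment leaves the factory: 00:50 Jul 21, 2025 + 8h20m = 09:10 Jul 21, 2025.
The vessel departs: 09:10 Jul 21, 2025 + 5h40m = 14:50 Jul 21, 2025.
Customs clearance is granted: 14:50 Jul 21, 2025 + 5h = 19:50 Jul 21, 2025.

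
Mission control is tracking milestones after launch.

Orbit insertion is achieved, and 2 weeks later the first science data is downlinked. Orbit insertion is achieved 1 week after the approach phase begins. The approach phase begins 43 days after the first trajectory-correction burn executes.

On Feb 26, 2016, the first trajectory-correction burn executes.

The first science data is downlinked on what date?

Apr 30, 2016

The first trajectory-correction burn executes: Feb 26, 2016.
The approach phase begins: Feb 26, 2016 + 43 days = Apr 9, 2016.
Orbit insertion is achieved: Apr 9, 2016 + 1 week = Apr 16, 2016.
The first science data is downlinked: Apr 16, 2016 + 2 weeks = Apr 30, 2016.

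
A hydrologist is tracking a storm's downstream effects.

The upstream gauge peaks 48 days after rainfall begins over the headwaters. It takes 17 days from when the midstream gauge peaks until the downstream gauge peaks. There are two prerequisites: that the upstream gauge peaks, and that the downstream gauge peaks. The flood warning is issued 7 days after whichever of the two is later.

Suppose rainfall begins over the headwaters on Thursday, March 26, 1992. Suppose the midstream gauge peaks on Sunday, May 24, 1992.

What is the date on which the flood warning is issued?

Rainfall begins over the headwaters: Mar 26, 1992.
The upstream gauge peaks: Mar 26, 1992 + 48 days = May 13, 1992.
The midstream gauge peaks: May 24, 1992.
The downstream gauge peaks: May 24, 1992 + 17 days = Jun 10, 1992.
Both prerequisites met — the upstream gauge peaks (May 13, 1992), the downstream gauge peaks (Jun 10, 1992); the later is Jun 10, 1992.
The flood warning is issued: Jun 10, 1992 + 7 days = Jun 17, 1992.

Wednesday, June 17, 1992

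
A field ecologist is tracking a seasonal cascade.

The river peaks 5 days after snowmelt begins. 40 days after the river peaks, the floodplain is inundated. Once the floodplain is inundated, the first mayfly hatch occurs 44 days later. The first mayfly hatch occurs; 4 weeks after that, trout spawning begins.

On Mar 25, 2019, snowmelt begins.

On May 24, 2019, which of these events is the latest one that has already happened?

The floodplain is inundated

Snowmelt begins: Mar 25, 2019.
The river peaks: Mar 25, 2019 + 5 days = Mar 30, 2019.
The floodplain is inundated: Mar 30, 2019 + 40 days = May 9, 2019.
The first mayfly hatch occurs: May 9, 2019 + 44 days = Jun 22, 2019.
Trout spawning begins: Jun 22, 2019 + 4 weeks = Jul 20, 2019.
May 24, 2019 falls between when the floodplain is inundated (May 9, 2019) and when the first mayfly hatch occurs (Jun 22, 2019).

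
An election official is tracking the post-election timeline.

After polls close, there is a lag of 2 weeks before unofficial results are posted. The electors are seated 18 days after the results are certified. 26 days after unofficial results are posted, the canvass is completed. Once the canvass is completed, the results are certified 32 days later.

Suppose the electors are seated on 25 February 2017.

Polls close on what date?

The electors are seated: Feb 25, 2017.
The results are certified: Feb 25, 2017 − 18 days = Feb 7, 2017.
The canvass is completed: Feb 7, 2017 − 32 days = Jan 6, 2017.
Unofficial results are posted: Jan 6, 2017 − 26 days = Dec 11, 2016.
Polls close: Dec 11, 2016 − 2 weeks = Nov 27, 2016.

27 November 2016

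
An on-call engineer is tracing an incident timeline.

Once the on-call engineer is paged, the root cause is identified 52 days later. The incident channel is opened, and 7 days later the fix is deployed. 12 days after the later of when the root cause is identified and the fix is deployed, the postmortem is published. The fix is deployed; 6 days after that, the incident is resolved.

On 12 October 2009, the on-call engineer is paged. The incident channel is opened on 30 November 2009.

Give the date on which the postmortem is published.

The on-call engineer is paged: Oct 12, 2009.
The root cause is identified: Oct 12, 2009 + 52 days = Dec 3, 2009.
The incident channel is opened: Nov 30, 2009.
The fix is deployed: Nov 30, 2009 + 7 days = Dec 7, 2009.
Both prerequisites met — the root cause is identified (Dec 3, 2009), the fix is deployed (Dec 7, 2009); the later is Dec 7, 2009.
The postmortem is published: Dec 7, 2009 + 12 days = Dec 19, 2009.

19 December 2009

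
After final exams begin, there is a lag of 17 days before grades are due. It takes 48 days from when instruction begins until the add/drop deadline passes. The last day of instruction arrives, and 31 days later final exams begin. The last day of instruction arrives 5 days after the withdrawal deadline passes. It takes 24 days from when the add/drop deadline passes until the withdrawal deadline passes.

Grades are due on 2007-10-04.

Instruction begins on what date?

2007-06-01

Grades are due: Oct 4, 2007.
Final exams begin: Oct 4, 2007 − 17 days = Sep 17, 2007.
The last day of instruction arrives: Sep 17, 2007 − 31 days = Aug 17, 2007.
The withdrawal deadline passes: Aug 17, 2007 − 5 days = Aug 12, 2007.
The add/drop deadline passes: Aug 12, 2007 − 24 days = Jul 19, 2007.
Instruction begins: Jul 19, 2007 − 48 days = Jun 1, 2007.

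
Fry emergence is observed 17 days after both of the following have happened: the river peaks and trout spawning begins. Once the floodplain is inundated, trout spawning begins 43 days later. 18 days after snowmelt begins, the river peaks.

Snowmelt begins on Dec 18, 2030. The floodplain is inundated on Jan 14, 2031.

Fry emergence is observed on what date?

Snowmelt begins: Dec 18, 2030.
The river peaks: Dec 18, 2030 + 18 days = Jan 5, 2031.
The floodplain is inundated: Jan 14, 2031.
Trout spawning begins: Jan 14, 2031 + 43 days = Feb 26, 2031.
Both prerequisites met — the river peaks (Jan 5, 2031), trout spawning begins (Feb 26, 2031); the later is Feb 26, 2031.
Fry emergence is observed: Feb 26, 2031 + 17 days = Mar 15, 2031.

Mar 15, 2031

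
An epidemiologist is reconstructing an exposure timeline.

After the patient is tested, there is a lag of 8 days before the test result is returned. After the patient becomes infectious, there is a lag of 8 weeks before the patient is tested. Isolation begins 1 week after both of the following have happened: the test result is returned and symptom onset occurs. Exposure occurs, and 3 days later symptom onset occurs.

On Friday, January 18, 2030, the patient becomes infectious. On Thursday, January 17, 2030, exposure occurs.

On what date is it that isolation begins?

The patient becomes infectious: Jan 18, 2030.
The patient is tested: Jan 18, 2030 + 8 weeks = Mar 15, 2030.
The test result is returned: Mar 15, 2030 + 8 days = Mar 23, 2030.
Exposure occurs: Jan 17, 2030.
Symptom onset occurs: Jan 17, 2030 + 3 days = Jan 20, 2030.
Both prerequisites met — the test result is returned (Mar 23, 2030), symptom onset occurs (Jan 20, 2030); the later is Mar 23, 2030.
Isolation begins: Mar 23, 2030 + 1 week = Mar 30, 2030.

Saturday, March 30, 2030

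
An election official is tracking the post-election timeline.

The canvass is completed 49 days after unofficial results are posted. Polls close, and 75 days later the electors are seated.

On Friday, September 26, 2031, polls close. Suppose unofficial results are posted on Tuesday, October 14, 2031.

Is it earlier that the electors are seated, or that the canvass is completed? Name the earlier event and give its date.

The canvass is completed — Tuesday, December 2, 2031

Polls close: Sep 26, 2031.
The electors are seated: Sep 26, 2031 + 75 days = Dec 10, 2031.
Unofficial results are posted: Oct 14, 2031.
The canvass is completed: Oct 14, 2031 + 49 days = Dec 2, 2031.
Comparing: the electors are seated on Dec 10, 2031 vs the canvass is completed on Dec 2, 2031. Earlier: the canvass is completed.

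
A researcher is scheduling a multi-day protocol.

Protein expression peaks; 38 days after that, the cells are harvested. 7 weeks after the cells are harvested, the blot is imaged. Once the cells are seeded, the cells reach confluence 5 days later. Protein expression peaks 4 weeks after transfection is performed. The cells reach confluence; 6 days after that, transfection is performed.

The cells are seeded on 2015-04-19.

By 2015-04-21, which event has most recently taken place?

The cells are seeded

The cells are seeded: Apr 19, 2015.
The cells reach confluence: Apr 19, 2015 + 5 days = Apr 24, 2015.
Transfection is performed: Apr 24, 2015 + 6 days = Apr 30, 2015.
Protein expression peaks: Apr 30, 2015 + 4 weeks = May 28, 2015.
The cells are harvested: May 28, 2015 + 38 days = Jul 5, 2015.
The blot is imaged: Jul 5, 2015 + 7 weeks = Aug 23, 2015.
Apr 21, 2015 falls between when the cells are seeded (Apr 19, 2015) and when the cells reach confluence (Apr 24, 2015).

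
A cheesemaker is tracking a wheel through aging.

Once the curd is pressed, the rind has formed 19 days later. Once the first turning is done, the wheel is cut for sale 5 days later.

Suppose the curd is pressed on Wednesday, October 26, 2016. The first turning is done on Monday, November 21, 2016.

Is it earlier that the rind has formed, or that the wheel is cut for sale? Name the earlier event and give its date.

The curd is pressed: Oct 26, 2016.
The rind has formed: Oct 26, 2016 + 19 days = Nov 14, 2016.
The first turning is done: Nov 21, 2016.
The wheel is cut for sale: Nov 21, 2016 + 5 days = Nov 26, 2016.
Comparing: the rind has formed on Nov 14, 2016 vs the wheel is cut for sale on Nov 26, 2016. Earlier: the rind has formed.

The rind has formed — Monday, November 14, 2016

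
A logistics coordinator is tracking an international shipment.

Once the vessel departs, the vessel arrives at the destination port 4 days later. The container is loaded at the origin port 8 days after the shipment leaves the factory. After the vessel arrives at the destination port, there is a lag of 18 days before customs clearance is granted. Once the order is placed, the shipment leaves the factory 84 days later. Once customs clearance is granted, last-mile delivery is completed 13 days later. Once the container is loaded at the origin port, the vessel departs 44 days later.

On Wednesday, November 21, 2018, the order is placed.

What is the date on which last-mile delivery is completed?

The order is placed: Nov 21, 2018.
The shipment leaves the factory: Nov 21, 2018 + 84 days = Feb 13, 2019.
The container is loaded at the origin port: Feb 13, 2019 + 8 days = Feb 21, 2019.
The vessel departs: Feb 21, 2019 + 44 days = Apr 6, 2019.
The vessel arrives at the destination port: Apr 6, 2019 + 4 days = Apr 10, 2019.
Customs clearance is granted: Apr 10, 2019 + 18 days = Apr 28, 2019.
Last-mile delivery is completed: Apr 28, 2019 + 13 days = May 11, 2019.

Saturday, May 11, 2019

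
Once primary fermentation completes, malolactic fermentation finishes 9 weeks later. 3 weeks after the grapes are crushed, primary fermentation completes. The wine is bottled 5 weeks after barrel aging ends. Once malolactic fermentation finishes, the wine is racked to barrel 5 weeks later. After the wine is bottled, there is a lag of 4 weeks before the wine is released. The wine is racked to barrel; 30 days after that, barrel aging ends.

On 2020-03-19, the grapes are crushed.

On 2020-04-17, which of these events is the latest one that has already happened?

Primary fermentation completes

The grapes are crushed: Mar 19, 2020.
Primary fermentation completes: Mar 19, 2020 + 3 weeks = Apr 9, 2020.
Malolactic fermentation finishes: Apr 9, 2020 + 9 weeks = Jun 11, 2020.
The wine is racked to barrel: Jun 11, 2020 + 5 weeks = Jul 16, 2020.
Barrel aging ends: Jul 16, 2020 + 30 days = Aug 15, 2020.
The wine is bottled: Aug 15, 2020 + 5 weeks = Sep 19, 2020.
The wine is released: Sep 19, 2020 + 4 weeks = Oct 17, 2020.
Apr 17, 2020 falls between when primary fermentation completes (Apr 9, 2020) and when malolactic fermentation finishes (Jun 11, 2020).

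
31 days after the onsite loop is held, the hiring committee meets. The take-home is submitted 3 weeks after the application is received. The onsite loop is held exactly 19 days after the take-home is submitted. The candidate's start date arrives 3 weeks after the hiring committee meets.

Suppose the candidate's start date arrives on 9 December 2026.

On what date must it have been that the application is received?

The candidate's start date arrives: Dec 9, 2026.
The hiring committee meets: Dec 9, 2026 − 3 weeks = Nov 18, 2026.
The onsite loop is held: Nov 18, 2026 − 31 days = Oct 18, 2026.
The take-home is submitted: Oct 18, 2026 − 19 days = Sep 29, 2026.
The application is received: Sep 29, 2026 − 3 weeks = Sep 8, 2026.

8 September 2026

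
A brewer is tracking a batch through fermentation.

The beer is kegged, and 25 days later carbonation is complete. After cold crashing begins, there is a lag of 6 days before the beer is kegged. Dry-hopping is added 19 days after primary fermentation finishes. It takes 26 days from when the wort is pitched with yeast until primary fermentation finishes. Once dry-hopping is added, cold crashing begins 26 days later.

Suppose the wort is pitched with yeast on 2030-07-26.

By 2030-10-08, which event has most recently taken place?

Cold crashing begins

The wort is pitched with yeast: Jul 26, 2030.
Primary fermentation finishes: Jul 26, 2030 + 26 days = Aug 21, 2030.
Dry-hopping is added: Aug 21, 2030 + 19 days = Sep 9, 2030.
Cold crashing begins: Sep 9, 2030 + 26 days = Oct 5, 2030.
The beer is kegged: Oct 5, 2030 + 6 days = Oct 11, 2030.
Carbonation is complete: Oct 11, 2030 + 25 days = Nov 5, 2030.
Oct 8, 2030 falls between when cold crashing begins (Oct 5, 2030) and when the beer is kegged (Oct 11, 2030).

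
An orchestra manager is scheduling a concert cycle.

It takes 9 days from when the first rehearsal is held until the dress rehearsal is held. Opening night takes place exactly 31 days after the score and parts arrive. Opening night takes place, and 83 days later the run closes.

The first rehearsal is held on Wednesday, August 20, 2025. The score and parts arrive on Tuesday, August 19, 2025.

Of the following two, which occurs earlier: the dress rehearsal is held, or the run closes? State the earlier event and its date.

The first rehearsal is held: Aug 20, 2025.
The dress rehearsal is held: Aug 20, 2025 + 9 days = Aug 29, 2025.
The score and parts arrive: Aug 19, 2025.
Opening night takes place: Aug 19, 2025 + 31 days = Sep 19, 2025.
The run closes: Sep 19, 2025 + 83 days = Dec 11, 2025.
Comparing: the dress rehearsal is held on Aug 29, 2025 vs the run closes on Dec 11, 2025. Earlier: the dress rehearsal is held.

The dress rehearsal is held — Friday, August 29, 2025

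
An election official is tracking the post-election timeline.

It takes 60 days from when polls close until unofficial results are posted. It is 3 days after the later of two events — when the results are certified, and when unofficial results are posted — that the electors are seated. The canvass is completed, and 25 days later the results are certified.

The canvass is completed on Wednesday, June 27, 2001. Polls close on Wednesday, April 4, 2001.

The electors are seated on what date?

Wednesday, July 25, 2001

The canvass is completed: Jun 27, 2001.
The results are certified: Jun 27, 2001 + 25 days = Jul 22, 2001.
Polls close: Apr 4, 2001.
Unofficial results are posted: Apr 4, 2001 + 60 days = Jun 3, 2001.
Both prerequisites met — the results are certified (Jul 22, 2001), unofficial results are posted (Jun 3, 2001); the later is Jul 22, 2001.
The electors are seated: Jul 22, 2001 + 3 days = Jul 25, 2001.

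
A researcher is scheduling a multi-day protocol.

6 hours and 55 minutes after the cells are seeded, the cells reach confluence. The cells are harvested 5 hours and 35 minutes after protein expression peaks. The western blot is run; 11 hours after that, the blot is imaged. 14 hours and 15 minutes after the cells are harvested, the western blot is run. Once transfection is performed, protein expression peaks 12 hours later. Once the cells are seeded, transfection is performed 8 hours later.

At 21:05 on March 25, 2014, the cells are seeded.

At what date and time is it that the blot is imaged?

23:55 on March 27, 2014

The cells are seeded: 21:05 Mar 25, 2014.
Transfection is performed: 21:05 Mar 25, 2014 + 8h = 05:05 Mar 26, 2014.
Protein expression peaks: 05:05 Mar 26, 2014 + 12h = 17:05 Mar 26, 2014.
The cells are harvested: 17:05 Mar 26, 2014 + 5h35m = 22:40 Mar 26, 2014.
The western blot is run: 22:40 Mar 26, 2014 + 14h15m = 12:55 Mar 27, 2014.
The blot is imaged: 12:55 Mar 27, 2014 + 11h = 23:55 Mar 27, 2014.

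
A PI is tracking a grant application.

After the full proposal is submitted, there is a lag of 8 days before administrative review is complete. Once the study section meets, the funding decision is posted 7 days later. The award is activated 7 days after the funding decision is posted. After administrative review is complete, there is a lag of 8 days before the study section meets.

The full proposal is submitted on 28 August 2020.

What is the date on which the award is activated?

27 September 2020

The full proposal is submitted: Aug 28, 2020.
Administrative review is complete: Aug 28, 2020 + 8 days = Sep 5, 2020.
The study section meets: Sep 5, 2020 + 8 days = Sep 13, 2020.
The funding decision is posted: Sep 13, 2020 + 7 days = Sep 20, 2020.
The award is activated: Sep 20, 2020 + 7 days = Sep 27, 2020.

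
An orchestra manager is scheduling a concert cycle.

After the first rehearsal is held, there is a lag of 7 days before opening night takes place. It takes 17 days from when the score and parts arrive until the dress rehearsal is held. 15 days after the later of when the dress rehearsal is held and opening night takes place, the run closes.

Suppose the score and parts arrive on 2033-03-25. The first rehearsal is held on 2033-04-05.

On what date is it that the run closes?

2033-04-27

The score and parts arrive: Mar 25, 2033.
The dress rehearsal is held: Mar 25, 2033 + 17 days = Apr 11, 2033.
The first rehearsal is held: Apr 5, 2033.
Opening night takes place: Apr 5, 2033 + 7 days = Apr 12, 2033.
Both prerequisites met — the dress rehearsal is held (Apr 11, 2033), opening night takes place (Apr 12, 2033); the later is Apr 12, 2033.
The run closes: Apr 12, 2033 + 15 days = Apr 27, 2033.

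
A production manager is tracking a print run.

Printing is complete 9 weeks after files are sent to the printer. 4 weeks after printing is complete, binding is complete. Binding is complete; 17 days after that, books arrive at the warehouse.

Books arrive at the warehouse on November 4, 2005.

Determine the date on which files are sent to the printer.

Books arrive at the warehouse: Nov 4, 2005.
Binding is complete: Nov 4, 2005 − 17 days = Oct 18, 2005.
Printing is complete: Oct 18, 2005 − 4 weeks = Sep 20, 2005.
Files are sent to the printer: Sep 20, 2005 − 9 weeks = Jul 19, 2005.

July 19, 2005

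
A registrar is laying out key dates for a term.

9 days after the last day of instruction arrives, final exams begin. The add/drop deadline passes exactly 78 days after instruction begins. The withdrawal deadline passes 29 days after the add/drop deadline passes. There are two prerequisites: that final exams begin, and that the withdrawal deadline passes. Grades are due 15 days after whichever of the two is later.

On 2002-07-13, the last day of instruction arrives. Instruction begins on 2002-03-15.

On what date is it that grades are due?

The last day of instruction arrives: Jul 13, 2002.
Final exams begin: Jul 13, 2002 + 9 days = Jul 22, 2002.
Instruction begins: Mar 15, 2002.
The add/drop deadline passes: Mar 15, 2002 + 78 days = Jun 1, 2002.
The withdrawal deadline passes: Jun 1, 2002 + 29 days = Jun 30, 2002.
Both prerequisites met — final exams begin (Jul 22, 2002), the withdrawal deadline passes (Jun 30, 2002); the later is Jul 22, 2002.
Grades are due: Jul 22, 2002 + 15 days = Aug 6, 2002.

2002-08-06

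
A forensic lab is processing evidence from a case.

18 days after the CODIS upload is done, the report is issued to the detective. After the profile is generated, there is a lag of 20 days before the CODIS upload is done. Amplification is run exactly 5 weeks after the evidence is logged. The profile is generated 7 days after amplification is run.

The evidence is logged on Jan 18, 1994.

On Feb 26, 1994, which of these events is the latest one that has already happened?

The evidence is logged: Jan 18, 1994.
Amplification is run: Jan 18, 1994 + 5 weeks = Feb 22, 1994.
The profile is generated: Feb 22, 1994 + 7 days = Mar 1, 1994.
The CODIS upload is done: Mar 1, 1994 + 20 days = Mar 21, 1994.
The report is issued to the detective: Mar 21, 1994 + 18 days = Apr 8, 1994.
Feb 26, 1994 falls between when amplification is run (Feb 22, 1994) and when the profile is generated (Mar 1, 1994).

Amplification is run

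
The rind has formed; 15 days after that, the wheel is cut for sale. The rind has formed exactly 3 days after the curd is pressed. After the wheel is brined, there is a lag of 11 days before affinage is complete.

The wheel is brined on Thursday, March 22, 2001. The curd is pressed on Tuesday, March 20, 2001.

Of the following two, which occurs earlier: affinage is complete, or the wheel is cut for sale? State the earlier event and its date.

The wheel is brined: Mar 22, 2001.
Affinage is complete: Mar 22, 2001 + 11 days = Apr 2, 2001.
The curd is pressed: Mar 20, 2001.
The rind has formed: Mar 20, 2001 + 3 days = Mar 23, 2001.
The wheel is cut for sale: Mar 23, 2001 + 15 days = Apr 7, 2001.
Comparing: affinage is complete on Apr 2, 2001 vs the wheel is cut for sale on Apr 7, 2001. Earlier: affinage is complete.

Affinage is complete — Monday, April 2, 2001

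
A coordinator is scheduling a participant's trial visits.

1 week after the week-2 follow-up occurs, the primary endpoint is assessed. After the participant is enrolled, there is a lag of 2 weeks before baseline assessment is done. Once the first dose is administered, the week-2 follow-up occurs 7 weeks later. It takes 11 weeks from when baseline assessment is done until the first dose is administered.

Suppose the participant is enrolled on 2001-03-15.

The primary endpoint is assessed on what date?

2001-08-09

The participant is enrolled: Mar 15, 2001.
Baseline assessment is done: Mar 15, 2001 + 2 weeks = Mar 29, 2001.
The first dose is administered: Mar 29, 2001 + 11 weeks = Jun 14, 2001.
The week-2 follow-up occurs: Jun 14, 2001 + 7 weeks = Aug 2, 2001.
The primary endpoint is assessed: Aug 2, 2001 + 1 week = Aug 9, 2001.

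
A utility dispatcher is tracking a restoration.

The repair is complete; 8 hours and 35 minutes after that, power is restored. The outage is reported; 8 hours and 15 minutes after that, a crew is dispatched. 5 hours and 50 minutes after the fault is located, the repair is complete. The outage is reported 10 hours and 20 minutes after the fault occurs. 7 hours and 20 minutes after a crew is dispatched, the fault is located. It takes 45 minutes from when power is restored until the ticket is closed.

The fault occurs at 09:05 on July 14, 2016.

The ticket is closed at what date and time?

02:10 on July 16, 2016

The fault occurs: 09:05 Jul 14, 2016.
The outage is reported: 09:05 Jul 14, 2016 + 10h20m = 19:25 Jul 14, 2016.
A crew is dispatched: 19:25 Jul 14, 2016 + 8h15m = 03:40 Jul 15, 2016.
The fault is located: 03:40 Jul 15, 2016 + 7h20m = 11:00 Jul 15, 2016.
The repair is complete: 11:00 Jul 15, 2016 + 5h50m = 16:50 Jul 15, 2016.
Power is restored: 16:50 Jul 15, 2016 + 8h35m = 01:25 Jul 16, 2016.
The ticket is closed: 01:25 Jul 16, 2016 + 45m = 02:10 Jul 16, 2016.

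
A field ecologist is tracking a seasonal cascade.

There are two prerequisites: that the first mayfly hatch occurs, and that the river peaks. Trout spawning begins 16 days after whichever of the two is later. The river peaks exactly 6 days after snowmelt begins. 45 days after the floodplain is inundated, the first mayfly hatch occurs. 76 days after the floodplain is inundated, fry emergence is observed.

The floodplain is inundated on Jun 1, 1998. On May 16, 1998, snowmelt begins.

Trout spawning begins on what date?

Aug 1, 1998

The floodplain is inundated: Jun 1, 1998.
The first mayfly hatch occurs: Jun 1, 1998 + 45 days = Jul 16, 1998.
Snowmelt begins: May 16, 1998.
The river peaks: May 16, 1998 + 6 days = May 22, 1998.
Both prerequisites met — the first mayfly hatch occurs (Jul 16, 1998), the river peaks (May 22, 1998); the later is Jul 16, 1998.
Trout spawning begins: Jul 16, 1998 + 16 days = Aug 1, 1998.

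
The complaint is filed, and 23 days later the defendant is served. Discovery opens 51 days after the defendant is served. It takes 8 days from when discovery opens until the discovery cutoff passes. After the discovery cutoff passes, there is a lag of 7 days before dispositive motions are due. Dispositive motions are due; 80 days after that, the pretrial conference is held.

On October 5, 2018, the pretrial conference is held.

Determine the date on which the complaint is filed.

The pretrial conference is held: Oct 5, 2018.
Dispositive motions are due: Oct 5, 2018 − 80 days = Jul 17, 2018.
The discovery cutoff passes: Jul 17, 2018 − 7 days = Jul 10, 2018.
Discovery opens: Jul 10, 2018 − 8 days = Jul 2, 2018.
The defendant is served: Jul 2, 2018 − 51 days = May 12, 2018.
The complaint is filed: May 12, 2018 − 23 days = Apr 19, 2018.

April 19, 2018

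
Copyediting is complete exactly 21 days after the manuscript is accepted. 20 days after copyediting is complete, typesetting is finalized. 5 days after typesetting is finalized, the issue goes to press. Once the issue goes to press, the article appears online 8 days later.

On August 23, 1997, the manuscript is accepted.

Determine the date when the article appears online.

October 16, 1997

The manuscript is accepted: Aug 23, 1997.
Copyediting is complete: Aug 23, 1997 + 21 days = Sep 13, 1997.
Typesetting is finalized: Sep 13, 1997 + 20 days = Oct 3, 1997.
The issue goes to press: Oct 3, 1997 + 5 days = Oct 8, 1997.
The article appears online: Oct 8, 1997 + 8 days = Oct 16, 1997.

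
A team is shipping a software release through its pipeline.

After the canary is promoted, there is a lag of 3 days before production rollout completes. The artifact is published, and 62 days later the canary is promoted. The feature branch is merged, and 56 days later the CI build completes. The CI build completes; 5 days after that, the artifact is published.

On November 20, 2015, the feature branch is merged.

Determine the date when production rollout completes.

The feature branch is merged: Nov 20, 2015.
The CI build completes: Nov 20, 2015 + 56 days = Jan 15, 2016.
The artifact is published: Jan 15, 2016 + 5 days = Jan 20, 2016.
The canary is promoted: Jan 20, 2016 + 62 days = Mar 22, 2016.
Production rollout completes: Mar 22, 2016 + 3 days = Mar 25, 2016.

March 25, 2016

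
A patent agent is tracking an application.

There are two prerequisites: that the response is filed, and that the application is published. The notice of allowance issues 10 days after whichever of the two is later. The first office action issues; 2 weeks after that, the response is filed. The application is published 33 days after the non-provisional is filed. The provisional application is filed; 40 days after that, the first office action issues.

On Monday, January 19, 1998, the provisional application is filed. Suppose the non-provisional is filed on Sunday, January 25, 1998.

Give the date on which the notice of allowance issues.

Tuesday, March 24, 1998

The provisional application is filed: Jan 19, 1998.
The first office action issues: Jan 19, 1998 + 40 days = Feb 28, 1998.
The response is filed: Feb 28, 1998 + 2 weeks = Mar 14, 1998.
The non-provisional is filed: Jan 25, 1998.
The application is published: Jan 25, 1998 + 33 days = Feb 27, 1998.
Both prerequisites met — the response is filed (Mar 14, 1998), the application is published (Feb 27, 1998); the later is Mar 14, 1998.
The notice of allowance issues: Mar 14, 1998 + 10 days = Mar 24, 1998.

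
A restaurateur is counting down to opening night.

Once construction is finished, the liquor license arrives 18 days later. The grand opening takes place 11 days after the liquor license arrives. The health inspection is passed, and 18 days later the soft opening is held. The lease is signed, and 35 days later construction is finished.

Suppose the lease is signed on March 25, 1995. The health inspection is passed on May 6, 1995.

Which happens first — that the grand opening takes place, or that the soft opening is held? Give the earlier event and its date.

The lease is signed: Mar 25, 1995.
Construction is finished: Mar 25, 1995 + 35 days = Apr 29, 1995.
The liquor license arrives: Apr 29, 1995 + 18 days = May 17, 1995.
The grand opening takes place: May 17, 1995 + 11 days = May 28, 1995.
The health inspection is passed: May 6, 1995.
The soft opening is held: May 6, 1995 + 18 days = May 24, 1995.
Comparing: the grand opening takes place on May 28, 1995 vs the soft opening is held on May 24, 1995. Earlier: the soft opening is held.

The soft opening is held — May 24, 1995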